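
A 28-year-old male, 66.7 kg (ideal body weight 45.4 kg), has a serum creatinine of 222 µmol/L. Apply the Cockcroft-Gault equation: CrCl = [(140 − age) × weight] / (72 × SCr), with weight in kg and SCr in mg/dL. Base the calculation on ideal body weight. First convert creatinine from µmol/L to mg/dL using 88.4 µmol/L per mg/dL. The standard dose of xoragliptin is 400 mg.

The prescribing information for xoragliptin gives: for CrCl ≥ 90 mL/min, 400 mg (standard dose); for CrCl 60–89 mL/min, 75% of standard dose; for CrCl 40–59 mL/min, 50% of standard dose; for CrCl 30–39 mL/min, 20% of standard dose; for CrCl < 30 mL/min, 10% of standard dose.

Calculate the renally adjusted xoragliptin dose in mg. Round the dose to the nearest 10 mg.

40 mg

SCr = 222 / 88.4 = 2.511 mg/dL
CrCl = (140 − 28) × 45.4 / (72 × 2.511) = 5084.8 / 180.79 ≈ 28.1 mL/min
CrCl ≈ 28 mL/min → bracket < 30 mL/min.
10% of 400 mg = 40 mg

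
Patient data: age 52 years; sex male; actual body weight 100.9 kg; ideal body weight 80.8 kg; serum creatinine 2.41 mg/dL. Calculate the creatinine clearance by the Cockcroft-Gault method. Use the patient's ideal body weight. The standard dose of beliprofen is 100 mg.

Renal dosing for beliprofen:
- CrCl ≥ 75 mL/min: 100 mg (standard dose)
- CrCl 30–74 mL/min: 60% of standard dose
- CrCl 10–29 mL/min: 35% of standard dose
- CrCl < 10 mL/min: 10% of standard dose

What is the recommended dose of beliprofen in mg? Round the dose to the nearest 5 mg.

CrCl = (140 − 52) × 80.8 / (72 × 2.41) = 7110.4 / 173.52 ≈ 41.0 mL/min
CrCl ≈ 41 mL/min → bracket 30–74 mL/min.
60% of 100 mg = 60 mg

60 mg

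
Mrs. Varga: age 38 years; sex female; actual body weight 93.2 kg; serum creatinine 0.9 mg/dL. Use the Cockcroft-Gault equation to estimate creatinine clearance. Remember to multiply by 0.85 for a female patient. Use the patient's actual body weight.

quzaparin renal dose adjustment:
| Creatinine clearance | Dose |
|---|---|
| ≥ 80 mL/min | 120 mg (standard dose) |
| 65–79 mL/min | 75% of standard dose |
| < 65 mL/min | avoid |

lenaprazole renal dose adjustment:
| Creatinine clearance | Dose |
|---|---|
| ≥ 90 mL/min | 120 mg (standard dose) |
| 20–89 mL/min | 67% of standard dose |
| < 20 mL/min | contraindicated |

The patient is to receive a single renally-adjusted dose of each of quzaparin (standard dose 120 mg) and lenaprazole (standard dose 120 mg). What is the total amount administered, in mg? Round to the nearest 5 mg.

CrCl = (140 − 38) × 93.2 / (72 × 0.9) × 0.85 = 9506.4 / 64.80 × 0.85 ≈ 124.7 mL/min
CrCl ≈ 125 mL/min.
quzaparin: ≥ 80 mL/min → 100% of 120 mg = 120 mg.
lenaprazole: ≥ 90 mL/min → 100% of 120 mg = 120 mg.
Total = 120 + 120 = 240 mg.

240 mg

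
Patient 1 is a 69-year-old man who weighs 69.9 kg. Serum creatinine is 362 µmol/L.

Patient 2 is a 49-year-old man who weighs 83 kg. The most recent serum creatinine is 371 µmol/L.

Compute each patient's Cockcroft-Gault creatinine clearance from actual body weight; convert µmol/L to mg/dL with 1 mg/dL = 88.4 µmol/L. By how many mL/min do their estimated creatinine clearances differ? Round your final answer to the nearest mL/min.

8 mL/min

Patient 1: SCr = 362 / 88.4 = 4.095 mg/dL
Patient 1: CrCl = (140 − 69) × 69.9 / (72 × 4.095) = 4962.9 / 294.84 ≈ 16.8 mL/min
Patient 2: SCr = 371 / 88.4 = 4.197 mg/dL
Patient 2: CrCl = (140 − 49) × 83 / (72 × 4.197) = 7553.0 / 302.18 ≈ 25.0 mL/min
|16.8 − 25.0| = 8.2 mL/min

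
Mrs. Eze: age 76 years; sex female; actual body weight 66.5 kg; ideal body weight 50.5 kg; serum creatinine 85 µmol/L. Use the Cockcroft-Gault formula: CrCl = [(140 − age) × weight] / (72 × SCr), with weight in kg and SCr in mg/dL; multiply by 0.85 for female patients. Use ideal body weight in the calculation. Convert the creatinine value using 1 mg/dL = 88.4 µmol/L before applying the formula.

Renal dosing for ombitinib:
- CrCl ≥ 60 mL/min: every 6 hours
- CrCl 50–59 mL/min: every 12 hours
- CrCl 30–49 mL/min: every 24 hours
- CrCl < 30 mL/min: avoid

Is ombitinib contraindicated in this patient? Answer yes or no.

SCr = 85 / 88.4 = 0.962 mg/dL
CrCl = (140 − 76) × 50.5 / (72 × 0.962) × 0.85 = 3232.0 / 69.26 × 0.85 ≈ 39.7 mL/min
CrCl ≈ 40 mL/min, which is ≥ 30 mL/min.

no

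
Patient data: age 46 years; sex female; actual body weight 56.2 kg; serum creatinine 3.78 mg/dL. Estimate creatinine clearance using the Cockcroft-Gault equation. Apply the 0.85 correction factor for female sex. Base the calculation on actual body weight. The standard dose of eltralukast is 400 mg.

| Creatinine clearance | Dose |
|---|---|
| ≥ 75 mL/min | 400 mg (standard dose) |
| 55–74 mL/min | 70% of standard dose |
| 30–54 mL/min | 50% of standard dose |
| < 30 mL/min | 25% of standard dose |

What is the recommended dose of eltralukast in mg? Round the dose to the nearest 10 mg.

CrCl = (140 − 46) × 56.2 / (72 × 3.78) × 0.85 = 5282.8 / 272.16 × 0.85 ≈ 16.5 mL/min
CrCl ≈ 16 mL/min → bracket < 30 mL/min.
25% of 400 mg = 100 mg

100 mg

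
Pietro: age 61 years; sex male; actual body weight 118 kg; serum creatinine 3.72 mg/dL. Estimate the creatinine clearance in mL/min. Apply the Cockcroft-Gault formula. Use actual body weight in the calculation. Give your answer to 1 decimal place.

CrCl = (140 − 61) × 118 / (72 × 3.72) = 9322.0 / 267.84 ≈ 34.8 mL/min

34.8 mL/min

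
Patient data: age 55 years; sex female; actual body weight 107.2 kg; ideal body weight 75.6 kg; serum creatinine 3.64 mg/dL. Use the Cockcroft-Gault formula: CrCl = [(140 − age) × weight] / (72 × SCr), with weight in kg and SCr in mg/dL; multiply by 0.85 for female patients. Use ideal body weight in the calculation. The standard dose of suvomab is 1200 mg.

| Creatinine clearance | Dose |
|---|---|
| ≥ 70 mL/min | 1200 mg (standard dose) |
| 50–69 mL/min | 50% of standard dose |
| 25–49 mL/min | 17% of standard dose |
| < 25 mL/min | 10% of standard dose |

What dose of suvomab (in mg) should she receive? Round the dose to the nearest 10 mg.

120 mg

CrCl = (140 − 55) × 75.6 / (72 × 3.64) × 0.85 = 6426.0 / 262.08 × 0.85 ≈ 20.8 mL/min
CrCl ≈ 21 mL/min → bracket < 25 mL/min.
10% of 1200 mg = 120 mg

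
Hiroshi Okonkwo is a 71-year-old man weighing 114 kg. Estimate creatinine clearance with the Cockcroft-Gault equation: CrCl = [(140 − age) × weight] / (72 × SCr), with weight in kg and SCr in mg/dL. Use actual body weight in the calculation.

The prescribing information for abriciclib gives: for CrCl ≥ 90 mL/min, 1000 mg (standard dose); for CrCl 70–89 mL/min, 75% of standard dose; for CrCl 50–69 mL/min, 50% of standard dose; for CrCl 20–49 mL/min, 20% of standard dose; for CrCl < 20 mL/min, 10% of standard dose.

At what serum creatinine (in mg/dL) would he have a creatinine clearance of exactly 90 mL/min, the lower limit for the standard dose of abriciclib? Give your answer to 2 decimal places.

Standard dose requires CrCl ≥ 90 mL/min.
Set (140 − 71) × 114 / (72 × SCr) = 90
SCr = (140 − 71) × 114 / (72 × 90) = 1.214 mg/dL

1.21 mg/dL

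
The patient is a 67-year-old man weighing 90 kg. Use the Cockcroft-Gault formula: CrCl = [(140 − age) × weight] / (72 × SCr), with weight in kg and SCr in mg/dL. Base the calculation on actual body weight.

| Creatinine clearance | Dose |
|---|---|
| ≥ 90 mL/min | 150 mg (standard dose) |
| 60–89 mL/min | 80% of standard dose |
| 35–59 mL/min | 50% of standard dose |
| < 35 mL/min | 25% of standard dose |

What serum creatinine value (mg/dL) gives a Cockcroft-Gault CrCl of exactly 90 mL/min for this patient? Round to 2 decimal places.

1.01 mg/dL

Standard dose requires CrCl ≥ 90 mL/min.
Set (140 − 67) × 90 / (72 × SCr) = 90
SCr = (140 − 67) × 90 / (72 × 90) = 1.014 mg/dL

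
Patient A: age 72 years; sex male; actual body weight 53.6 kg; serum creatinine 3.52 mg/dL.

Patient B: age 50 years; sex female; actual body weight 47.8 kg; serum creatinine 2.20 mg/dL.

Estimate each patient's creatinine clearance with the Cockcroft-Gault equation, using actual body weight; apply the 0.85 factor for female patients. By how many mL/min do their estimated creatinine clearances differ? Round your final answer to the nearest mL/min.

Patient A: CrCl = (140 − 72) × 53.6 / (72 × 3.52) = 3644.8 / 253.44 ≈ 14.4 mL/min
Patient B: CrCl = (140 − 50) × 47.8 / (72 × 2.2) × 0.85 = 4302.0 / 158.40 × 0.85 ≈ 23.1 mL/min
|14.4 − 23.1| = 8.7 mL/min

9 mL/min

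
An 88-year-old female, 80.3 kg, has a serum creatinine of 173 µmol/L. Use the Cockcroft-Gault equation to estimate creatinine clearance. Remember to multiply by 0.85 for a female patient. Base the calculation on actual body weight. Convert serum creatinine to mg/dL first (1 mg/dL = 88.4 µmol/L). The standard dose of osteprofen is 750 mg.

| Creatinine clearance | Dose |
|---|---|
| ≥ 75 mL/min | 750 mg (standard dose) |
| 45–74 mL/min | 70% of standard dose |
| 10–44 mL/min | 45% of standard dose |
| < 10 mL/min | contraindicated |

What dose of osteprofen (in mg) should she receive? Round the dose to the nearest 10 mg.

340 mg

SCr = 173 / 88.4 = 1.957 mg/dL
CrCl = (140 − 88) × 80.3 / (72 × 1.957) × 0.85 = 4175.6 / 140.90 × 0.85 ≈ 25.2 mL/min
CrCl ≈ 25 mL/min → bracket 10–44 mL/min.
45% of 750 mg = 337.5 mg → 340 mg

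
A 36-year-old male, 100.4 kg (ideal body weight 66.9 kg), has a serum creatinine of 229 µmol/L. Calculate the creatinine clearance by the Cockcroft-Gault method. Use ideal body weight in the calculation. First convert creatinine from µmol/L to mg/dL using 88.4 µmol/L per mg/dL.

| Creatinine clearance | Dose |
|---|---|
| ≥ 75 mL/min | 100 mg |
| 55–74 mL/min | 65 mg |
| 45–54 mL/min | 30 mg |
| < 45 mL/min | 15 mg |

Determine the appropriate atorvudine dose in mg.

SCr = 229 / 88.4 = 2.59 mg/dL
CrCl = (140 − 36) × 66.9 / (72 × 2.59) = 6957.6 / 186.48 ≈ 37.3 mL/min
CrCl ≈ 37 mL/min → bracket < 45 mL/min.
Dose for this bracket: 15 mg.

15 mg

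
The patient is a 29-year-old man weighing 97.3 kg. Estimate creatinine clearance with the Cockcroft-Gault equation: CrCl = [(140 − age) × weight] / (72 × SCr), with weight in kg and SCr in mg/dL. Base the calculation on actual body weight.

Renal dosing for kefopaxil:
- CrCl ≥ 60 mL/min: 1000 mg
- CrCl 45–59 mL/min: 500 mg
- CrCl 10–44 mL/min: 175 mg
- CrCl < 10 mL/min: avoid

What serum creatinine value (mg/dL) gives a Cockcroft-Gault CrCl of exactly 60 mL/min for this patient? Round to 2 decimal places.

Standard dose requires CrCl ≥ 60 mL/min.
Set (140 − 29) × 97.3 / (72 × SCr) = 60
SCr = (140 − 29) × 97.3 / (72 × 60) = 2.500 mg/dL

2.50 mg/dL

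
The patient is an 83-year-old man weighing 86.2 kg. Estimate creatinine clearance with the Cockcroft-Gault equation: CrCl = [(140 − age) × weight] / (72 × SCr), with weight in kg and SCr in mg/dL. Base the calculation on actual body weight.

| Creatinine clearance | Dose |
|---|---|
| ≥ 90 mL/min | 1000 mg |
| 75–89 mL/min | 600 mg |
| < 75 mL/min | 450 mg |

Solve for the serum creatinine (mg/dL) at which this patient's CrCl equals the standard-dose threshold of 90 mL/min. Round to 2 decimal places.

0.76 mg/dL

Standard dose requires CrCl ≥ 90 mL/min.
Set (140 − 83) × 86.2 / (72 × SCr) = 90
SCr = (140 − 83) × 86.2 / (72 × 90) = 0.758 mg/dL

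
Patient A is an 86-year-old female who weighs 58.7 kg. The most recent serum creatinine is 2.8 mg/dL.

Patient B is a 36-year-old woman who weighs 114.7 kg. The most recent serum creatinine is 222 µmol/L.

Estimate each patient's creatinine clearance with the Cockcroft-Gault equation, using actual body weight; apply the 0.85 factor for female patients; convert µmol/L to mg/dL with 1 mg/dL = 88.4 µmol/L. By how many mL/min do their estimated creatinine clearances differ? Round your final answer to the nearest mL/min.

43 mL/min

Patient A: CrCl = (140 − 86) × 58.7 / (72 × 2.8) × 0.85 = 3169.8 / 201.60 × 0.85 ≈ 13.4 mL/min
Patient B: SCr = 222 / 88.4 = 2.511 mg/dL
Patient B: CrCl = (140 − 36) × 114.7 / (72 × 2.511) × 0.85 = 11928.8 / 180.79 × 0.85 ≈ 56.1 mL/min
|13.4 − 56.1| = 42.7 mL/min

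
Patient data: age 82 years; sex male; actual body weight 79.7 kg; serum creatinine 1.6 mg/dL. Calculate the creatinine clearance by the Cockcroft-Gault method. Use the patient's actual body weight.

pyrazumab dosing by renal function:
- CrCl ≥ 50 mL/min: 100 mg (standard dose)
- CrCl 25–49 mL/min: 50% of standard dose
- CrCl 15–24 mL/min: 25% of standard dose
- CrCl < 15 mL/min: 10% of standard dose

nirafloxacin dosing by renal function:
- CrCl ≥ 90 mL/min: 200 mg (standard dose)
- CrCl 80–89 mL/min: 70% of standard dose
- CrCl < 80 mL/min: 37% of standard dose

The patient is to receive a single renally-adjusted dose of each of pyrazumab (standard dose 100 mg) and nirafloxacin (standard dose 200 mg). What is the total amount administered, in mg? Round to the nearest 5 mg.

125 mg

CrCl = (140 − 82) × 79.7 / (72 × 1.6) = 4622.6 / 115.20 ≈ 40.1 mL/min
CrCl ≈ 40 mL/min.
pyrazumab: 25–49 mL/min → 50% of 100 mg = 50 mg.
nirafloxacin: < 80 mL/min → 37% of 200 mg = 74 mg.
Total = 50 + 74 = 124 mg.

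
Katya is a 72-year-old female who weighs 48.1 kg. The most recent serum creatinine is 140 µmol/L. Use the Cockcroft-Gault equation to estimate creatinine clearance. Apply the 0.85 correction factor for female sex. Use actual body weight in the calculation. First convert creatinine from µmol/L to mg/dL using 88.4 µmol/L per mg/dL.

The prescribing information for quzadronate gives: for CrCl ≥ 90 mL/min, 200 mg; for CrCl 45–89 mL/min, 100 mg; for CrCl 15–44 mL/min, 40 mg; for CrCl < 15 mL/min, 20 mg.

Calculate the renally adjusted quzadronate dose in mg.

40 mg

SCr = 140 / 88.4 = 1.584 mg/dL
CrCl = (140 − 72) × 48.1 / (72 × 1.584) × 0.85 = 3270.8 / 114.05 × 0.85 ≈ 24.4 mL/min
CrCl ≈ 24 mL/min → bracket 15–44 mL/min.
Dose for this bracket: 40 mg.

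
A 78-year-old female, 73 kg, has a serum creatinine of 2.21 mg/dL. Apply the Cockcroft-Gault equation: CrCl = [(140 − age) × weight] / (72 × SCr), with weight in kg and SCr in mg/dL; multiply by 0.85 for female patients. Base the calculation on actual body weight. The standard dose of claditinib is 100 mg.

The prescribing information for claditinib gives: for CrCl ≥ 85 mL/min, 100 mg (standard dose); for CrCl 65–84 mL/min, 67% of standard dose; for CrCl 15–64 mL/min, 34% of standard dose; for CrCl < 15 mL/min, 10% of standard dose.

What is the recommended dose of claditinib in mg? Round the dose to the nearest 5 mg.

CrCl = (140 − 78) × 73 / (72 × 2.21) × 0.85 = 4526.0 / 159.12 × 0.85 ≈ 24.2 mL/min
CrCl ≈ 24 mL/min → bracket 15–64 mL/min.
34% of 100 mg = 34 mg → 35 mg

35 mg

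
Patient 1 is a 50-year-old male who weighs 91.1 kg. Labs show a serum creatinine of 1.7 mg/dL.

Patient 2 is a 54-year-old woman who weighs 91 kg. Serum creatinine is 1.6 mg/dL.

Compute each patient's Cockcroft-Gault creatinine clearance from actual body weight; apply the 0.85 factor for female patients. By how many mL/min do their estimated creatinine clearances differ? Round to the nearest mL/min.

9 mL/min

Patient 1: CrCl = (140 − 50) × 91.1 / (72 × 1.7) = 8199.0 / 122.40 ≈ 67.0 mL/min
Patient 2: CrCl = (140 − 54) × 91 / (72 × 1.6) × 0.85 = 7826.0 / 115.20 × 0.85 ≈ 57.7 mL/min
|67.0 − 57.7| = 9.3 mL/min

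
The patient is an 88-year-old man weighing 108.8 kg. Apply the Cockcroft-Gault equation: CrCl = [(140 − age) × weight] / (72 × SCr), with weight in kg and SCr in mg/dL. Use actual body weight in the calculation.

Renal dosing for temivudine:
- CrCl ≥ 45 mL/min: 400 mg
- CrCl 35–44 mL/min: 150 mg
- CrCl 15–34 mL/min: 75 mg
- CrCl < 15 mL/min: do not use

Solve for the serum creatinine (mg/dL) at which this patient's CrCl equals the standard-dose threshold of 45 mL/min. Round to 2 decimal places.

1.75 mg/dL

Standard dose requires CrCl ≥ 45 mL/min.
Set (140 − 88) × 108.8 / (72 × SCr) = 45
SCr = (140 − 88) × 108.8 / (72 × 45) = 1.746 mg/dL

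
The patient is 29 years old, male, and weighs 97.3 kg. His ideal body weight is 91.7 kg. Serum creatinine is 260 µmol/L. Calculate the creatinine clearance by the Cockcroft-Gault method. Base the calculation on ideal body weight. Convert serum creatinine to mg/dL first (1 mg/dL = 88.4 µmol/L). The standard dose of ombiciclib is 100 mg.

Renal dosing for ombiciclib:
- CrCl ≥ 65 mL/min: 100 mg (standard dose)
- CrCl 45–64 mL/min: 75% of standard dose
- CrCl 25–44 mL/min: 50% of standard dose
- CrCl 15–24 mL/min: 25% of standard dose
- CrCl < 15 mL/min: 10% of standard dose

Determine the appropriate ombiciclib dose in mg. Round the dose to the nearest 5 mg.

75 mg

SCr = 260 / 88.4 = 2.941 mg/dL
CrCl = (140 − 29) × 91.7 / (72 × 2.941) = 10178.7 / 211.75 ≈ 48.1 mL/min
CrCl ≈ 48 mL/min → bracket 45–64 mL/min.
75% of 100 mg = 75 mg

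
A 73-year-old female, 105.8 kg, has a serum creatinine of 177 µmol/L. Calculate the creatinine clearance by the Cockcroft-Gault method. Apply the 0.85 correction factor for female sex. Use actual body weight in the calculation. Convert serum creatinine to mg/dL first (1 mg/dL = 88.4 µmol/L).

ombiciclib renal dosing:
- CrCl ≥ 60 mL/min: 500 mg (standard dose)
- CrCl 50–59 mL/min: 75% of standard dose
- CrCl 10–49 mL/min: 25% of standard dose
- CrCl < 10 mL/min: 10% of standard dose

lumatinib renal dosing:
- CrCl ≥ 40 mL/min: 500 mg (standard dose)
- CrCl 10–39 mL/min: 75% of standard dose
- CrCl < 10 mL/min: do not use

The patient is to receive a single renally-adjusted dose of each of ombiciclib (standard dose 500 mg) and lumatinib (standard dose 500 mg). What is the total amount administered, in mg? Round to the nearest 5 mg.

625 mg

SCr = 177 / 88.4 = 2.002 mg/dL
CrCl = (140 − 73) × 105.8 / (72 × 2.002) × 0.85 = 7088.6 / 144.14 × 0.85 ≈ 41.8 mL/min
CrCl ≈ 42 mL/min.
ombiciclib: 10–49 mL/min → 25% of 500 mg = 125 mg.
lumatinib: ≥ 40 mL/min → 100% of 500 mg = 500 mg.
Total = 125 + 500 = 625 mg.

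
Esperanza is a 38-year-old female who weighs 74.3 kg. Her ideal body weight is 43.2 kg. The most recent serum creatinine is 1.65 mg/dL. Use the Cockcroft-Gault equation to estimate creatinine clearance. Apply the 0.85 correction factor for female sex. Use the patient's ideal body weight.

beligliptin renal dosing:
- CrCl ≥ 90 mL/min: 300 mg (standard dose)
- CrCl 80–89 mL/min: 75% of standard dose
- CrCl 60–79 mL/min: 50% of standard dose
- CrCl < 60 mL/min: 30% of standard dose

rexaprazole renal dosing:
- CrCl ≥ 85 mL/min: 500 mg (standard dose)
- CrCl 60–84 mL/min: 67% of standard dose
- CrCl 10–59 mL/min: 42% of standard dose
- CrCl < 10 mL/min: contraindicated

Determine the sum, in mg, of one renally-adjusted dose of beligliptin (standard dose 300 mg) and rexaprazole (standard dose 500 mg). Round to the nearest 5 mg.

CrCl = (140 − 38) × 43.2 / (72 × 1.65) × 0.85 = 4406.4 / 118.80 × 0.85 ≈ 31.5 mL/min
CrCl ≈ 32 mL/min.
beligliptin: < 60 mL/min → 30% of 300 mg = 90 mg.
rexaprazole: 10–59 mL/min → 42% of 500 mg = 210 mg.
Total = 90 + 210 = 300 mg.

300 mg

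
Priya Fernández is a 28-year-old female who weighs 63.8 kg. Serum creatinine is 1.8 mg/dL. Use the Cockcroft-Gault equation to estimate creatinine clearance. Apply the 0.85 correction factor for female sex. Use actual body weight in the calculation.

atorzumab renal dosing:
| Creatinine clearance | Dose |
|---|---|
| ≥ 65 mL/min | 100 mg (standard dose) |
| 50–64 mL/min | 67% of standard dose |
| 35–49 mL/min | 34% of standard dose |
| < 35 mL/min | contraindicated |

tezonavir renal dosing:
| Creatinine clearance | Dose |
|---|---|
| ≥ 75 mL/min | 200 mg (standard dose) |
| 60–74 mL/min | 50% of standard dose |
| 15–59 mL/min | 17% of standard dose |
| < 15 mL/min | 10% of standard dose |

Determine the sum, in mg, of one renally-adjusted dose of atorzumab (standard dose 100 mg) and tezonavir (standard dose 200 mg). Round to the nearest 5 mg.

CrCl = (140 − 28) × 63.8 / (72 × 1.8) × 0.85 = 7145.6 / 129.60 × 0.85 ≈ 46.9 mL/min
CrCl ≈ 47 mL/min.
atorzumab: 35–49 mL/min → 34% of 100 mg = 34 mg.
tezonavir: 15–59 mL/min → 17% of 200 mg = 34 mg.
Total = 34 + 34 = 68 mg.

70 mg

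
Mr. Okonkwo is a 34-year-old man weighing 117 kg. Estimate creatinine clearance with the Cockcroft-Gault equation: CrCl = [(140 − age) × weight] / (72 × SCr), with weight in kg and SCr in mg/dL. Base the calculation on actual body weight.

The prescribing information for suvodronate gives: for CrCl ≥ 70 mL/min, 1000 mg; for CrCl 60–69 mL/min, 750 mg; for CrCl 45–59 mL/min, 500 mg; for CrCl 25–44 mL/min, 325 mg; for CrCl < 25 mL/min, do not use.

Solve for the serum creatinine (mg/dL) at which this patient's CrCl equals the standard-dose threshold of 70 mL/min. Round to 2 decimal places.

Standard dose requires CrCl ≥ 70 mL/min.
Set (140 − 34) × 117 / (72 × SCr) = 70
SCr = (140 − 34) × 117 / (72 × 70) = 2.461 mg/dL

2.46 mg/dL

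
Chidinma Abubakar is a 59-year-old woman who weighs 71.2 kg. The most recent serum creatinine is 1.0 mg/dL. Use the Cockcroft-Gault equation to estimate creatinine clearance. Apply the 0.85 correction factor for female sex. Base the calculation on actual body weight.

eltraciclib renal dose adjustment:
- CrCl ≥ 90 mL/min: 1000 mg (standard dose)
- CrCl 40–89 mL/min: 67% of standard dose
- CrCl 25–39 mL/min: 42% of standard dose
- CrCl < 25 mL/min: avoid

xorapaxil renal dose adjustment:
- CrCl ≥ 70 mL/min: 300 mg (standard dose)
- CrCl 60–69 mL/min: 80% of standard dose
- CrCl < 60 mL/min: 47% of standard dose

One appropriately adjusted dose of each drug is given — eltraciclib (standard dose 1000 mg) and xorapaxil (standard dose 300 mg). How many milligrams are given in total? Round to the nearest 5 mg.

CrCl = (140 − 59) × 71.2 / (72 × 1) × 0.85 = 5767.2 / 72.00 × 0.85 ≈ 68.1 mL/min
CrCl ≈ 68 mL/min.
eltraciclib: 40–89 mL/min → 67% of 1000 mg = 670 mg.
xorapaxil: 60–69 mL/min → 80% of 300 mg = 240 mg.
Total = 670 + 240 = 910 mg.

910 mg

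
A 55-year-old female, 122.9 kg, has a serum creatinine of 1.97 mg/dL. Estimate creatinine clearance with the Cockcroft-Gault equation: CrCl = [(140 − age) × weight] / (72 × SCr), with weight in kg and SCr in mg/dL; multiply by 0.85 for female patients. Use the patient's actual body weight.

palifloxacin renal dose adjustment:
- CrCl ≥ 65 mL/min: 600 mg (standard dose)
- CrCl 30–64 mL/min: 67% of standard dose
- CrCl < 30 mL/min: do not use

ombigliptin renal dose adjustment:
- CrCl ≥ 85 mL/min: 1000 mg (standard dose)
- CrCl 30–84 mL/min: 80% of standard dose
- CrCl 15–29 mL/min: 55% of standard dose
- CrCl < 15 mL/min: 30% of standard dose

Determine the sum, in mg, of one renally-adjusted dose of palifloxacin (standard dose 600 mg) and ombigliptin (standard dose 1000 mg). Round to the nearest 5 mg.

1200 mg

CrCl = (140 − 55) × 122.9 / (72 × 1.97) × 0.85 = 10446.5 / 141.84 × 0.85 ≈ 62.6 mL/min
CrCl ≈ 63 mL/min.
palifloxacin: 30–64 mL/min → 67% of 600 mg = 402 mg.
ombigliptin: 30–84 mL/min → 80% of 1000 mg = 800 mg.
Total = 402 + 800 = 1202 mg.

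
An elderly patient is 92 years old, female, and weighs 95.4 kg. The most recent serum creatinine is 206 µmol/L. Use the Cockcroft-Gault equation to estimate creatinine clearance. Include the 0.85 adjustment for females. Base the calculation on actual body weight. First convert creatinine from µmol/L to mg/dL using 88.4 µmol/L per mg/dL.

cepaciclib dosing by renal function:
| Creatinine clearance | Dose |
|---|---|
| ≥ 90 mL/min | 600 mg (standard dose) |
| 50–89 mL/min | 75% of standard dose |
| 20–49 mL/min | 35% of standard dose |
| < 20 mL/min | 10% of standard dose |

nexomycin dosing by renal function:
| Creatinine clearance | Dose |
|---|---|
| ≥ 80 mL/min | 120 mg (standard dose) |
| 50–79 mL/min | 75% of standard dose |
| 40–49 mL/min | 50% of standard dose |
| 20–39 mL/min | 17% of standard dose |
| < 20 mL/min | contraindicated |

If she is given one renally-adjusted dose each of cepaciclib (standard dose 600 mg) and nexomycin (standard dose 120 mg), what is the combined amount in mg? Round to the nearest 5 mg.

SCr = 206 / 88.4 = 2.33 mg/dL
CrCl = (140 − 92) × 95.4 / (72 × 2.33) × 0.85 = 4579.2 / 167.76 × 0.85 ≈ 23.2 mL/min
CrCl ≈ 23 mL/min.
cepaciclib: 20–49 mL/min → 35% of 600 mg = 210 mg.
nexomycin: 20–39 mL/min → 17% of 120 mg = 20.4 mg.
Total = 210 + 20.4 = 230.4 mg.

230 mg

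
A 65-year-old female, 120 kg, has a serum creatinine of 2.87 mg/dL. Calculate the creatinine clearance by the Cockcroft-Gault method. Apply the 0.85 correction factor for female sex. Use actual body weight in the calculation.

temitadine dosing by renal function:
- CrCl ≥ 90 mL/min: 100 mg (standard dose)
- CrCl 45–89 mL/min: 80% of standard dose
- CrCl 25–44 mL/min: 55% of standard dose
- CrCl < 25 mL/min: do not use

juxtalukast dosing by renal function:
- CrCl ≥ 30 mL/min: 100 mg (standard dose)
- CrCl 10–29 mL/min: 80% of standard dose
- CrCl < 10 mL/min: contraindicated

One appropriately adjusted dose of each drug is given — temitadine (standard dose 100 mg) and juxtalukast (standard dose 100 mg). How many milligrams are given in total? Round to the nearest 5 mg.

155 mg

CrCl = (140 − 65) × 120 / (72 × 2.87) × 0.85 = 9000.0 / 206.64 × 0.85 ≈ 37.0 mL/min
CrCl ≈ 37 mL/min.
temitadine: 25–44 mL/min → 55% of 100 mg = 55 mg.
juxtalukast: ≥ 30 mL/min → 100% of 100 mg = 100 mg.
Total = 55 + 100 = 155 mg.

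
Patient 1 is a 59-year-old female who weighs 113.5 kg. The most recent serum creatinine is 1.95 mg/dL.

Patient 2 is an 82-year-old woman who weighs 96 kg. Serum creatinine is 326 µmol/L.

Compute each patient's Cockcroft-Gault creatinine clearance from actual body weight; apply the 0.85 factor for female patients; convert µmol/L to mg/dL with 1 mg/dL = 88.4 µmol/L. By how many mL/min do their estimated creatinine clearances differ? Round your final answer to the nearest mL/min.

Patient 1: CrCl = (140 − 59) × 113.5 / (72 × 1.95) × 0.85 = 9193.5 / 140.40 × 0.85 ≈ 55.7 mL/min
Patient 2: SCr = 326 / 88.4 = 3.688 mg/dL
Patient 2: CrCl = (140 − 82) × 96 / (72 × 3.688) × 0.85 = 5568.0 / 265.54 × 0.85 ≈ 17.8 mL/min
|55.7 − 17.8| = 37.9 mL/min

38 mL/min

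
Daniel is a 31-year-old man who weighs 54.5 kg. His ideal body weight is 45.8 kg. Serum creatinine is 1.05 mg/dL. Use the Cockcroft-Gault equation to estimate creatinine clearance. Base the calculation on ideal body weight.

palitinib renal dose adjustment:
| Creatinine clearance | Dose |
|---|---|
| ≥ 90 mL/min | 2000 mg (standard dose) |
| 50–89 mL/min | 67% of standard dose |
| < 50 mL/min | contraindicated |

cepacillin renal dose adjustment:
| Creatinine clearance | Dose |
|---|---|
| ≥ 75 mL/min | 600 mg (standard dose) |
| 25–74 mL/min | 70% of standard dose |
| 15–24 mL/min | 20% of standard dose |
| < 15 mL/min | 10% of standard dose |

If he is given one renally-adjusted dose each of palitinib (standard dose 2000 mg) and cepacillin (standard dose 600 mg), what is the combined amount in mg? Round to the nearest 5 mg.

1760 mg

CrCl = (140 − 31) × 45.8 / (72 × 1.05) = 4992.2 / 75.60 ≈ 66.0 mL/min
CrCl ≈ 66 mL/min.
palitinib: 50–89 mL/min → 67% of 2000 mg = 1340 mg.
cepacillin: 25–74 mL/min → 70% of 600 mg = 420 mg.
Total = 1340 + 420 = 1760 mg.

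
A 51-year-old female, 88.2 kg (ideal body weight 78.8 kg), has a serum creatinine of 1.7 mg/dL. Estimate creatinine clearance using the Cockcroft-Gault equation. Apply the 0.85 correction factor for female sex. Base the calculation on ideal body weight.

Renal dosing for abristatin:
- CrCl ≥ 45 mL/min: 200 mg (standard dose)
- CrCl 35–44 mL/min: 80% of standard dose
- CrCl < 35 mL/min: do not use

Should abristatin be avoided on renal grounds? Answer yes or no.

no

CrCl = (140 − 51) × 78.8 / (72 × 1.7) × 0.85 = 7013.2 / 122.40 × 0.85 ≈ 48.7 mL/min
CrCl ≈ 49 mL/min, which is ≥ 35 mL/min.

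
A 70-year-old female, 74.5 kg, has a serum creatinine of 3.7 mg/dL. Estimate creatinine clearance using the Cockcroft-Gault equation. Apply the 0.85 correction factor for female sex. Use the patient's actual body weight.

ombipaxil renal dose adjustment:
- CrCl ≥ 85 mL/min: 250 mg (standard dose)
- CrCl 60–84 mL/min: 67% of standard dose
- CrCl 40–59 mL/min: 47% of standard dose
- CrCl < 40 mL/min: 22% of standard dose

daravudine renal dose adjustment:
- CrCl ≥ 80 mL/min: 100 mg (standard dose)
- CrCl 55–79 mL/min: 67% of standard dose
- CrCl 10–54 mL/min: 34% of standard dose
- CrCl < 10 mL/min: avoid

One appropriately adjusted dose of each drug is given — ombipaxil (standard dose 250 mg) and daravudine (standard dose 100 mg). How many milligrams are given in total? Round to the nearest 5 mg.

90 mg

CrCl = (140 − 70) × 74.5 / (72 × 3.7) × 0.85 = 5215.0 / 266.40 × 0.85 ≈ 16.6 mL/min
CrCl ≈ 17 mL/min.
ombipaxil: < 40 mL/min → 22% of 250 mg = 55 mg.
daravudine: 10–54 mL/min → 34% of 100 mg = 34 mg.
Total = 55 + 34 = 89 mg.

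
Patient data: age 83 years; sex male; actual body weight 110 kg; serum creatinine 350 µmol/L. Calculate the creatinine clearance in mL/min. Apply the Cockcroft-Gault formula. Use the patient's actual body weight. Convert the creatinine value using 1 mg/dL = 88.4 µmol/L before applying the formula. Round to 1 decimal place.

SCr = 350 / 88.4 = 3.959 mg/dL
CrCl = (140 − 83) × 110 / (72 × 3.959) = 6270.0 / 285.05 ≈ 22.0 mL/min

22.0 mL/min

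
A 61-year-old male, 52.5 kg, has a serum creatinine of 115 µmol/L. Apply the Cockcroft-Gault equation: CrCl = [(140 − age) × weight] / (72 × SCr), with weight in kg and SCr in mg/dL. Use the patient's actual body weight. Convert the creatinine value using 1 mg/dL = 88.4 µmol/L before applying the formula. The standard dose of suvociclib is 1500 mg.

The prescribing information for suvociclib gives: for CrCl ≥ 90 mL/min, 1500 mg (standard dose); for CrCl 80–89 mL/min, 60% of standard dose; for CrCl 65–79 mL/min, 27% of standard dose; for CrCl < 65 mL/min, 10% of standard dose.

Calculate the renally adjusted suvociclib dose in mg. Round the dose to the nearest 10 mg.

SCr = 115 / 88.4 = 1.301 mg/dL
CrCl = (140 − 61) × 52.5 / (72 × 1.301) = 4147.5 / 93.67 ≈ 44.3 mL/min
CrCl ≈ 44 mL/min → bracket < 65 mL/min.
10% of 1500 mg = 150 mg

150 mg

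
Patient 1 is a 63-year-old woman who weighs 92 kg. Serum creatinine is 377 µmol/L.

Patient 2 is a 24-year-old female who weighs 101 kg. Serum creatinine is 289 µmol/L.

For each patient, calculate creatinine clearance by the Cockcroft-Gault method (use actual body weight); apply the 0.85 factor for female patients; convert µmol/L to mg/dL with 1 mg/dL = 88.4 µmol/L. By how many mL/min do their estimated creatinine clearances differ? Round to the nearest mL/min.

Patient 1: SCr = 377 / 88.4 = 4.265 mg/dL
Patient 1: CrCl = (140 − 63) × 92 / (72 × 4.265) × 0.85 = 7084.0 / 307.08 × 0.85 ≈ 19.6 mL/min
Patient 2: SCr = 289 / 88.4 = 3.269 mg/dL
Patient 2: CrCl = (140 − 24) × 101 / (72 × 3.269) × 0.85 = 11716.0 / 235.37 × 0.85 ≈ 42.3 mL/min
|19.6 − 42.3| = 22.7 mL/min

23 mL/min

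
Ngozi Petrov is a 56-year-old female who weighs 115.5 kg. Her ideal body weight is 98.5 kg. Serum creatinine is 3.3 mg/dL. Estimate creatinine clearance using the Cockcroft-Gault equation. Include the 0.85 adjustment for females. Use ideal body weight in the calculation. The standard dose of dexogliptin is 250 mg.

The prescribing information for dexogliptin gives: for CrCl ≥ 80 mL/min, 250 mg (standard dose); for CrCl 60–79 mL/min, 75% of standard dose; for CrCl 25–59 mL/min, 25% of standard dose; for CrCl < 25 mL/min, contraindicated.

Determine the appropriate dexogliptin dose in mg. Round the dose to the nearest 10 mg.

CrCl = (140 − 56) × 98.5 / (72 × 3.3) × 0.85 = 8274.0 / 237.60 × 0.85 ≈ 29.6 mL/min
CrCl ≈ 30 mL/min → bracket 25–59 mL/min.
25% of 250 mg = 62.5 mg → 60 mg

60 mg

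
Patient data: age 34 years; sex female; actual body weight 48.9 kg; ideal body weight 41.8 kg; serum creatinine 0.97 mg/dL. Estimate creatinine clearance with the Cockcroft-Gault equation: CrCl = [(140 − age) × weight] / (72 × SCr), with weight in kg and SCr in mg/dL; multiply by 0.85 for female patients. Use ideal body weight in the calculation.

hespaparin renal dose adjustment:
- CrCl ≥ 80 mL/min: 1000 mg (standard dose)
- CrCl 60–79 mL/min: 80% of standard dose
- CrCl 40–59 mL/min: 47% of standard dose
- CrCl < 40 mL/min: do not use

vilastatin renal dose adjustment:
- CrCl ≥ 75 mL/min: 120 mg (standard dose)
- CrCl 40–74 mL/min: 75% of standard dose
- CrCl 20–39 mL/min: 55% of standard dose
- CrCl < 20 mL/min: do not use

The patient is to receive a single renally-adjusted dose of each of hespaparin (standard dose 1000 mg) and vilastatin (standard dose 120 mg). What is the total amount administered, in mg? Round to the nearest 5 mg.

CrCl = (140 − 34) × 41.8 / (72 × 0.97) × 0.85 = 4430.8 / 69.84 × 0.85 ≈ 53.9 mL/min
CrCl ≈ 54 mL/min.
hespaparin: 40–59 mL/min → 47% of 1000 mg = 470 mg.
vilastatin: 40–74 mL/min → 75% of 120 mg = 90 mg.
Total = 470 + 90 = 560 mg.

560 mg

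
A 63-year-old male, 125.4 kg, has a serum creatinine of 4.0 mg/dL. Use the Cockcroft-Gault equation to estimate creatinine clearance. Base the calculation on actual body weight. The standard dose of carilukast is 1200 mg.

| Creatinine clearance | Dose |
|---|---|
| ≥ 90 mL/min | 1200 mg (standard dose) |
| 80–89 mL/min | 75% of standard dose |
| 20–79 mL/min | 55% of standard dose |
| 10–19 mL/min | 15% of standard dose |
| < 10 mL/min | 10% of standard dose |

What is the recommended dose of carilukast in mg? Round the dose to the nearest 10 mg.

CrCl = (140 − 63) × 125.4 / (72 × 4) = 9655.8 / 288.00 ≈ 33.5 mL/min
CrCl ≈ 34 mL/min → bracket 20–79 mL/min.
55% of 1200 mg = 660 mg

660 mg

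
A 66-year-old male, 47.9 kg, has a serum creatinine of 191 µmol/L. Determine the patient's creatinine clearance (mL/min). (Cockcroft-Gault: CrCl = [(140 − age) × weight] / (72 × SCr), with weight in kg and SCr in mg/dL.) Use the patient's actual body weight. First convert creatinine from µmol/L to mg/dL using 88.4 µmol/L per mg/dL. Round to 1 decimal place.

22.8 mL/min

SCr = 191 / 88.4 = 2.161 mg/dL
CrCl = (140 − 66) × 47.9 / (72 × 2.161) = 3544.6 / 155.59 ≈ 22.8 mL/min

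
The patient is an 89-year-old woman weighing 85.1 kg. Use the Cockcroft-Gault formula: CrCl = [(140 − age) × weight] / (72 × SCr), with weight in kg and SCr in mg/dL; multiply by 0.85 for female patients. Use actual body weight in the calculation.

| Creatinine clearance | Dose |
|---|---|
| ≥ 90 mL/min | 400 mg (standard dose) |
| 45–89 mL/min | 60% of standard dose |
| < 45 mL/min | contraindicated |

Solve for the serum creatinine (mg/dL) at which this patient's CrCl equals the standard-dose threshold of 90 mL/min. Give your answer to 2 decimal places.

Standard dose requires CrCl ≥ 90 mL/min.
Set (140 − 89) × 85.1 × 0.85 / (72 × SCr) = 90
SCr = (140 − 89) × 85.1 × 0.85 / (72 × 90) = 0.569 mg/dL

0.57 mg/dL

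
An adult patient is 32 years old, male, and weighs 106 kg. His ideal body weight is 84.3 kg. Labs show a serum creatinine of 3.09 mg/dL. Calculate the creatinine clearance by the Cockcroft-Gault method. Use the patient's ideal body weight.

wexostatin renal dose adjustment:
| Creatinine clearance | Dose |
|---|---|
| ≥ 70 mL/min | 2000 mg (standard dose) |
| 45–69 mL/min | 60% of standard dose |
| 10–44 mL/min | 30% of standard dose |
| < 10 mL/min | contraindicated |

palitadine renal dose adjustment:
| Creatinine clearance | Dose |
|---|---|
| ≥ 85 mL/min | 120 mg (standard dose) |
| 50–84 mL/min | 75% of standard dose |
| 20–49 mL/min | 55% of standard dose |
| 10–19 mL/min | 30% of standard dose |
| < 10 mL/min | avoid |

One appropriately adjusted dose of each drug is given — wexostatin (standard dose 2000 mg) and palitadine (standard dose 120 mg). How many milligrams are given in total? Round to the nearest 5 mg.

665 mg

CrCl = (140 − 32) × 84.3 / (72 × 3.09) = 9104.4 / 222.48 ≈ 40.9 mL/min
CrCl ≈ 41 mL/min.
wexostatin: 10–44 mL/min → 30% of 2000 mg = 600 mg.
palitadine: 20–49 mL/min → 55% of 120 mg = 66 mg.
Total = 600 + 66 = 666 mg.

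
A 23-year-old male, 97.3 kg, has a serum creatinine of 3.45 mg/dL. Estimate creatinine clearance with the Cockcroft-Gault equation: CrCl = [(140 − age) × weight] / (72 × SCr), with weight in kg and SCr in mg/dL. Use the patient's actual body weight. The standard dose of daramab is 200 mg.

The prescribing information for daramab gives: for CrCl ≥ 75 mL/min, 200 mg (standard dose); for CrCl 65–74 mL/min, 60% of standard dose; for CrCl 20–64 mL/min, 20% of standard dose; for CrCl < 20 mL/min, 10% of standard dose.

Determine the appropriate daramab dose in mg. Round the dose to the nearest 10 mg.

CrCl = (140 − 23) × 97.3 / (72 × 3.45) = 11384.1 / 248.40 ≈ 45.8 mL/min
CrCl ≈ 46 mL/min → bracket 20–64 mL/min.
20% of 200 mg = 40 mg

40 mg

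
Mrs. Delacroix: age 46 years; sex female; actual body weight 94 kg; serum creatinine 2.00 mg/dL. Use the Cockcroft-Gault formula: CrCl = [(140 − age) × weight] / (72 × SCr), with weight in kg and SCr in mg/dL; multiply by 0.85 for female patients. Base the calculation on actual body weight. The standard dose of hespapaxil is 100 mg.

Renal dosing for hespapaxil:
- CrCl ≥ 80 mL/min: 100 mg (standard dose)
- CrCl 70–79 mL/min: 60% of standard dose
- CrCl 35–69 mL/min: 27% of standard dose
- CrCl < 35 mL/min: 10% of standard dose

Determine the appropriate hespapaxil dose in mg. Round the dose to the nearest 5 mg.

CrCl = (140 − 46) × 94 / (72 × 2) × 0.85 = 8836.0 / 144.00 × 0.85 ≈ 52.2 mL/min
CrCl ≈ 52 mL/min → bracket 35–69 mL/min.
27% of 100 mg = 27 mg → 25 mg

25 mg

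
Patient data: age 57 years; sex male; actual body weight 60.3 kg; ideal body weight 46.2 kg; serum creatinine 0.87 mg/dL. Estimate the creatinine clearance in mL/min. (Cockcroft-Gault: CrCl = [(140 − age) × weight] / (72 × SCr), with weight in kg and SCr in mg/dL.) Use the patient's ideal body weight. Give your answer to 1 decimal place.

61.2 mL/min

CrCl = (140 − 57) × 46.2 / (72 × 0.87) = 3834.6 / 62.64 ≈ 61.2 mL/min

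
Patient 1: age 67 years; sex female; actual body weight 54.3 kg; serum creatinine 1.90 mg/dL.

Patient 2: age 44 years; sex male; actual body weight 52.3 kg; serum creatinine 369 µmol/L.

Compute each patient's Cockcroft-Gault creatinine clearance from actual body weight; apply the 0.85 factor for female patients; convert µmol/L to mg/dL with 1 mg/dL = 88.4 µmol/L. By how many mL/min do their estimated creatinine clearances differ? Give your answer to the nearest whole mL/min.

8 mL/min

Patient 1: CrCl = (140 − 67) × 54.3 / (72 × 1.9) × 0.85 = 3963.9 / 136.80 × 0.85 ≈ 24.6 mL/min
Patient 2: SCr = 369 / 88.4 = 4.174 mg/dL
Patient 2: CrCl = (140 − 44) × 52.3 / (72 × 4.174) = 5020.8 / 300.53 ≈ 16.7 mL/min
|24.6 − 16.7| = 7.9 mL/min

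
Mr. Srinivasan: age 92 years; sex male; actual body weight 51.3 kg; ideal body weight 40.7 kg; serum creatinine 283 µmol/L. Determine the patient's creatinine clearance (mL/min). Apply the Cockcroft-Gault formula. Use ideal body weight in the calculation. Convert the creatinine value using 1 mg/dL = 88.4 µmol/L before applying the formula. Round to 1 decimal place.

8.5 mL/min

SCr = 283 / 88.4 = 3.201 mg/dL
CrCl = (140 − 92) × 40.7 / (72 × 3.201) = 1953.6 / 230.47 ≈ 8.5 mL/min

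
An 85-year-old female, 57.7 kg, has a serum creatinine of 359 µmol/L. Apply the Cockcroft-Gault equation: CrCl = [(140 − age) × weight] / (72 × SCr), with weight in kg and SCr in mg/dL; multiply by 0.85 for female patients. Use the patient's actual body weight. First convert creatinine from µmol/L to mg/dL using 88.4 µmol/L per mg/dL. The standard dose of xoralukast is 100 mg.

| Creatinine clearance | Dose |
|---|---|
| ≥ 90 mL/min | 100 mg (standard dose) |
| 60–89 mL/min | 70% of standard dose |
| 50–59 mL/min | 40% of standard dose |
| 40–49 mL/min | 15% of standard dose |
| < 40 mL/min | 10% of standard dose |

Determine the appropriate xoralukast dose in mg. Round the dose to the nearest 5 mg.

SCr = 359 / 88.4 = 4.061 mg/dL
CrCl = (140 − 85) × 57.7 / (72 × 4.061) × 0.85 = 3173.5 / 292.39 × 0.85 ≈ 9.2 mL/min
CrCl ≈ 9 mL/min → bracket < 40 mL/min.
10% of 100 mg = 10 mg

10 mg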